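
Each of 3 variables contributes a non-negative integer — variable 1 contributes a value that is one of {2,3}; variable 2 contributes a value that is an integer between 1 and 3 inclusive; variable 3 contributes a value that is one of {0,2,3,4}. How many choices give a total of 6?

The generating function for the choices is (q² + q³)·(q + q² + q³)·(1 + q² + q³ + q⁴); the count is [q⁶].
(q² + q³) has coefficients 0,0,1,1 for degrees 0…3.
(q + q² + q³) has coefficients 0,1,1,1,0,0,0 for degrees 0…6.
Finally multiplying by (1 + q² + q³ + q⁴), the product of all factors after the first has coefficients 0,1,1,2,2,3,2 for degrees 0…6.
[q⁶] = 1·2 + 1·2 = 4.

4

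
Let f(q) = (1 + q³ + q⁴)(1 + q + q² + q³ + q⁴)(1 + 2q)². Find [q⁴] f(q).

15

(1 + q³ + q⁴) has coefficients 1,0,0,1,1 for degrees 0…4.
(1 + q + q² + q³ + q⁴) has coefficients 1,1,1,1,1 for degrees 0…4.
Finally multiplying by (1 + 2q)², the product of all factors after the first has coefficients 1,5,9,9,9 for degrees 0…4.
[q⁴] = 1·9 + 1·5 + 1·1 = 15.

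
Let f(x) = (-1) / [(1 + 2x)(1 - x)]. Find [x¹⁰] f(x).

-683

Partial fractions give a closed form: a_n = (-2/3)·(-2)^n + (-1/3)·1^n.
At n = 10: a_10 = -683.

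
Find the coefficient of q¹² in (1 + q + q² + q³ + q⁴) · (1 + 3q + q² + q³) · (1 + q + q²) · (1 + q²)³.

22

(1 + q + q² + q³ + q⁴) has coefficients 1,1,1,1,1 for degrees 0…4.
(1 + 3q + q² + q³) has coefficients 1,3,1,1,0,0,0,0,0,0,0,0,0 for degrees 0…12.
Multiplying by (1 + q + q²) gives running coefficients 1,4,5,5,2,1,0,0,0,0,0,0,0 for degrees 0…12.
Finally multiplying by (1 + q²)³, the product of all factors after the first has coefficients 1,4,8,17,20,28,22,22,11,8,2,1,0 for degrees 0…12.
[q¹²] = 1·0 + 1·1 + 1·2 + 1·8 + 1·11 = 22.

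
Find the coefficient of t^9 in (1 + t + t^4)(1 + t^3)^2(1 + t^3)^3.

(1 + t + t^4) has coefficients 1,1,0,0,1 for degrees 0…4.
(1 + t^3)^2 has coefficients 1,0,0,2,0,0,1,0,0,0 for degrees 0…9.
Finally multiplying by (1 + t^3)^3, the product of all factors after the first has coefficients 1,0,0,5,0,0,10,0,0,10 for degrees 0…9.
[t^9] = 1·10 + 1·0 + 1·0 = 10.

10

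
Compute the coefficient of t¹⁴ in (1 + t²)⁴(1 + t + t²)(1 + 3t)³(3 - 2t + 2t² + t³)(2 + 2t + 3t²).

3836

(1 + t²)⁴ has coefficients 1,0,4,0,6,0,4,0,1 for degrees 0…8.
(1 + t + t²) has coefficients 1,1,1,0,0,0,0,0,0,0,0,0,0,0,0 for degrees 0…14.
Multiplying by (1 + 3t)³ gives running coefficients 1,10,37,63,54,27,0,0,0,0,0,0,0,0,0 for degrees 0…14.
Multiplying by (3 - 2t + 2t² + t³) gives running coefficients 3,28,93,136,120,136,117,108,27,0,0,0,0,0,0 for degrees 0…14.
Finally multiplying by (2 + 2t + 3t²), the product of all factors after the first has coefficients 6,62,251,542,791,920,866,858,621,378,81,0,0,0,0 for degrees 0…14.
[t¹⁴] = 1·0 + 4·0 + 6·81 + 4·621 + 1·866 = 3836.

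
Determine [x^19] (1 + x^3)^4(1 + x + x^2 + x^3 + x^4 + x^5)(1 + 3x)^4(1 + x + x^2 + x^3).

3062

(1 + x^3)^4 has coefficients 1,0,0,4,0,0,6,0,0,4,0,0,1 for degrees 0…12.
(1 + x + x^2 + x^3 + x^4 + x^5) has coefficients 1,1,1,1,1,1,0,0,0,0,0,0,0,0,0,0,0,0,0,0 for degrees 0…19.
Multiplying by (1 + 3x)^4 gives running coefficients 1,13,67,175,256,256,255,243,189,81,0,0,0,0,0,0,0,0,0,0 for degrees 0…19.
Finally multiplying by (1 + x + x^2 + x^3), the product of all factors after the first has coefficients 1,14,81,256,511,754,942,1010,943,768,513,270,81,0,0,0,0,0,0,0 for degrees 0…19.
[x^19] = 1·0 + 4·0 + 6·0 + 4·513 + 1·1010 = 3062.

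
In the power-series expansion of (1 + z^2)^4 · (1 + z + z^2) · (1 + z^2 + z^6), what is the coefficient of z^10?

16

(1 + z^2)^4 has coefficients 1,0,4,0,6,0,4,0,1 for degrees 0…8.
(1 + z + z^2) has coefficients 1,1,1,0,0,0,0,0,0,0,0 for degrees 0…10.
Finally multiplying by (1 + z^2 + z^6), the product of all factors after the first has coefficients 1,1,2,1,1,0,1,1,1,0,0 for degrees 0…10.
[z^10] = 1·0 + 4·1 + 6·1 + 4·1 + 1·2 = 16.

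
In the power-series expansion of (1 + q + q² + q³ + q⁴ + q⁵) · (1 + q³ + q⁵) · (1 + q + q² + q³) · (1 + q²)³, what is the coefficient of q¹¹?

60

(1 + q + q² + q³ + q⁴ + q⁵) has coefficients 1,1,1,1,1,1 for degrees 0…5.
(1 + q³ + q⁵) has coefficients 1,0,0,1,0,1,0,0,0,0,0,0 for degrees 0…11.
Multiplying by (1 + q + q² + q³) gives running coefficients 1,1,1,2,1,2,2,1,1,0,0,0 for degrees 0…11.
Finally multiplying by (1 + q²)³, the product of all factors after the first has coefficients 1,1,4,5,7,11,9,14,11,11,10,5 for degrees 0…11.
[q¹¹] = 1·5 + 1·10 + 1·11 + 1·11 + 1·14 + 1·9 = 60.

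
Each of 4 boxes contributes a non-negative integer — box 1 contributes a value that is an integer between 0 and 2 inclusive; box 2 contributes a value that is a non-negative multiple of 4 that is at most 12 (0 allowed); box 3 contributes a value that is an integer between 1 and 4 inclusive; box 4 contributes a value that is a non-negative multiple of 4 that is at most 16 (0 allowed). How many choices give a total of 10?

8

The generating function for the choices is (1 + x + x²)·(1 + x⁴ + x⁸ + x¹²)·(x + x² + x³ + x⁴)·(1 + x⁴ + x⁸ + x¹² + x¹⁶); the count is [x¹⁰].
(1 + x + x²) has coefficients 1,1,1 for degrees 0…2.
(1 + x⁴ + x⁸ + x¹²) has coefficients 1,0,0,0,1,0,0,0,1,0,0 for degrees 0…10.
Multiplying by (x + x² + x³ + x⁴) gives running coefficients 0,1,1,1,1,1,1,1,1,1,1 for degrees 0…10.
Finally multiplying by (1 + x⁴ + x⁸ + x¹² + x¹⁶), the product of all factors after the first has coefficients 0,1,1,1,1,2,2,2,2,3,3 for degrees 0…10.
[x¹⁰] = 1·3 + 1·3 + 1·2 = 8.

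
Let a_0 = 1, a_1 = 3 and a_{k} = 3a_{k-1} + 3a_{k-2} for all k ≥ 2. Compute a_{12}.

7296561

The ordinary generating function has denominator 1 - 3t - 3t^2.
Iterating the recurrence: a_0,…,a_{12} = 1, 3, 12, 45, 171, 648, 2457, 9315, 35316, 133893, 507627, 1924560, 7296561.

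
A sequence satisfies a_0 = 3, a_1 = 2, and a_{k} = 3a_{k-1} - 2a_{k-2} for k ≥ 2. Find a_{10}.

The ordinary generating function has denominator 1 - 3y + 2y^2.
Iterating the recurrence: a_0,…,a_{10} = 3, 2, 0, -4, -12, -28, -60, -124, -252, -508, -1020.

-1020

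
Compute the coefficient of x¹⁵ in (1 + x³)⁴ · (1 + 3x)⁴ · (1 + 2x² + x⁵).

(1 + x³)⁴ has coefficients 1,0,0,4,0,0,6,0,0,4,0,0,1 for degrees 0…12.
(1 + 3x)⁴ has coefficients 1,12,54,108,81,0,0,0,0,0,0,0,0,0,0,0 for degrees 0…15.
Finally multiplying by (1 + 2x² + x⁵), the product of all factors after the first has coefficients 1,12,56,132,189,217,174,54,108,81,0,0,0,0,0,0 for degrees 0…15.
[x¹⁵] = 1·0 + 4·0 + 6·81 + 4·174 + 1·132 = 1314.

1314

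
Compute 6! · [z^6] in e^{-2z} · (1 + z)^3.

-32

The EGF product rule gives c_6 = Σ_{k_1+k_2=6} C(6; k_1,k_2) · ∏ g_i(k_i), where e^{-2z} gives (-2)^k; (1+z)^3 gives the falling factorial (3)_k.
g_1(k) for k = 0…6: 1, -2, 4, -8, 16, -32, 64.
g_2(k) for k = 0…6: 1, 3, 6, 6, 0, 0, 0.
c_6 = Σ_k C(6,k)·g_1(k)·g_2(6−k) = 20·(-8)·6 + 15·16·6 + 6·(-32)·3 + 1·64·1 = −960 + 1440 − 576 + 64 = -32.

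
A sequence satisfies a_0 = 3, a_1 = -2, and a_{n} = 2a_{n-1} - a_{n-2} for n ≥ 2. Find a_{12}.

-57

The ordinary generating function has denominator 1 - 2q + q^2.
Iterating the recurrence: a_0,…,a_{12} = 3, -2, -7, -12, -17, -22, -27, -32, -37, -42, -47, -52, -57.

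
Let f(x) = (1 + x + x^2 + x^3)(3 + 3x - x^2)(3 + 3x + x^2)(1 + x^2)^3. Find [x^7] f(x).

(1 + x + x^2 + x^3) has coefficients 1,1,1,1 for degrees 0…3.
(3 + 3x - x^2) has coefficients 3,3,-1,0,0,0,0,0 for degrees 0…7.
Multiplying by (3 + 3x + x^2) gives running coefficients 9,18,9,0,-1,0,0,0 for degrees 0…7.
Finally multiplying by (1 + x^2)^3, the product of all factors after the first has coefficients 9,18,36,54,53,54,33,18 for degrees 0…7.
[x^7] = 1·18 + 1·33 + 1·54 + 1·53 = 158.

158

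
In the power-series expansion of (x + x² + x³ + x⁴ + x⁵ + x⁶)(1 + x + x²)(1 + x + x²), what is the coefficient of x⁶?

(x + x² + x³ + x⁴ + x⁵ + x⁶) has coefficients 0,1,1,1,1,1,1 for degrees 0…6.
(1 + x + x²) has coefficients 1,1,1,0,0,0,0 for degrees 0…6.
Finally multiplying by (1 + x + x²), the product of all factors after the first has coefficients 1,2,3,2,1,0,0 for degrees 0…6.
[x⁶] = 1·0 + 1·1 + 1·2 + 1·3 + 1·2 + 1·1 = 9.

9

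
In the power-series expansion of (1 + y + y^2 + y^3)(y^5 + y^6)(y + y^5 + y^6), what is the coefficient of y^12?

4

(1 + y + y^2 + y^3) has coefficients 1,1,1,1 for degrees 0…3.
(y^5 + y^6) has coefficients 0,0,0,0,0,1,1,0,0,0,0,0,0 for degrees 0…12.
Finally multiplying by (y + y^5 + y^6), the product of all factors after the first has coefficients 0,0,0,0,0,0,1,1,0,0,1,2,1 for degrees 0…12.
[y^12] = 1·1 + 1·2 + 1·1 + 1·0 = 4.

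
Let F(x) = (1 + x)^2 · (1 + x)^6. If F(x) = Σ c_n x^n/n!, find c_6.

The EGF product rule gives c_6 = Σ_{k_1+k_2=6} C(6; k_1,k_2) · ∏ g_i(k_i), where (1+x)^2 gives the falling factorial (2)_k; (1+x)^6 gives the falling factorial (6)_k.
g_1(k) for k = 0…6: 1, 2, 2, 0, 0, 0, 0.
g_2(k) for k = 0…6: 1, 6, 30, 120, 360, 720, 720.
c_6 = Σ_k C(6,k)·g_1(k)·g_2(6−k) = 1·1·720 + 6·2·720 + 15·2·360 = 720 + 8640 + 10800 = 20160.

20160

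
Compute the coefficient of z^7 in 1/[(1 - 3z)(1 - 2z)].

Partial fractions give a closed form: a_n = (3)·3^n + (-2)·2^n.
At n = 7: a_7 = 6305.

6305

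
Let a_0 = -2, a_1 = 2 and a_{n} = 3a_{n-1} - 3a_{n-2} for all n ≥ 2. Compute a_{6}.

The ordinary generating function has denominator 1 - 3q + 3q^2.
Iterating the recurrence: a_0,…,a_{6} = -2, 2, 12, 30, 54, 72, 54.

54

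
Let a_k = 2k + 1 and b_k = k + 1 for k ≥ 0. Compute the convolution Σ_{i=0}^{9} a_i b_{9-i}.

The convolution is the x^9 coefficient of A(x)B(x).
Σ = 1·10 + 3·9 + 5·8 + 7·7 + 9·6 + 11·5 + 13·4 + 15·3 + 17·2 + 19·1 = 385.

385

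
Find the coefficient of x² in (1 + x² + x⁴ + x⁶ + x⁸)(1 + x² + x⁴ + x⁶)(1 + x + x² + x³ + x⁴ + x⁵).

3

(1 + x² + x⁴ + x⁶ + x⁸) has coefficients 1,0,1 for degrees 0…2.
(1 + x² + x⁴ + x⁶) has coefficients 1,0,1 for degrees 0…2.
Finally multiplying by (1 + x + x² + x³ + x⁴ + x⁵), the product of all factors after the first has coefficients 1,1,2 for degrees 0…2.
[x²] = 1·2 + 1·1 = 3.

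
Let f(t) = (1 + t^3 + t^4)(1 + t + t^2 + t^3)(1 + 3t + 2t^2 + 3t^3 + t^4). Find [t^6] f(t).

19

(1 + t^3 + t^4) has coefficients 1,0,0,1,1 for degrees 0…4.
(1 + t + t^2 + t^3) has coefficients 1,1,1,1,0,0,0 for degrees 0…6.
Finally multiplying by (1 + 3t + 2t^2 + 3t^3 + t^4), the product of all factors after the first has coefficients 1,4,6,9,9,6,4 for degrees 0…6.
[t^6] = 1·4 + 1·9 + 1·6 = 19.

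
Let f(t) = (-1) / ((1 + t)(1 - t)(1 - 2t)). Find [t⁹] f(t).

-682

Partial fractions give a closed form: a_n = (-1/6)·(-1)^n + (1/2)·1^n + (-4/3)·2^n.
At n = 9: a_9 = -682.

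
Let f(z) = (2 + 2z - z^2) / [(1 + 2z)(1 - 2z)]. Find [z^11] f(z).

2048

The denominator gives the recurrence a_n = 4a_(n−2) for n ≥ 3; the numerator fixes a_0 = 2, a_1 = 2, a_2 = 7.
Iterating: 2, 2, 7, 8, 28, 32, 112, 128, 448, 512, 1792, 2048, so a_11 = 2048.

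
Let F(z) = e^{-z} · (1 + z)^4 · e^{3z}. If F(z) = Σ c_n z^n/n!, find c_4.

The EGF product rule gives c_4 = Σ_{k_1+k_2+k_3=4} C(4; k_1,k_2,k_3) · ∏ g_i(k_i), where e^{-z} gives (-1)^k; (1+z)^4 gives the falling factorial (4)_k; e^{3z} gives (3)^k.
g_1(k) for k = 0…4: 1, -1, 1, -1, 1.
g_2(k) for k = 0…4: 1, 4, 12, 24, 24.
g_3(k) for k = 0…4: 1, 3, 9, 27, 81.
First combine the last two factors: h(k) = Σ_j C(k,j)·g_2(j)·g_3(k−j) for k = 0…4: 1, 7, 45, 267, 1473.
c_4 = Σ_k C(4,k)·g_1(k)·h(4−k) = 1·1·1473 + 4·(-1)·267 + 6·1·45 + 4·(-1)·7 + 1·1·1 = 1473 − 1068 + 270 − 28 + 1 = 648.

648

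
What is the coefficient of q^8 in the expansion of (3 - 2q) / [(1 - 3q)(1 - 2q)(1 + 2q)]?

Partial fractions give a closed form: a_n = (21/5)·3^n + (-2)·2^n + (4/5)·(-2)^n.
At n = 8: a_8 = 27249.

27249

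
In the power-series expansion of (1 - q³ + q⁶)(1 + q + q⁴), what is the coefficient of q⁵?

(1 - q³ + q⁶) has coefficients 1,0,0,-1,0,0 for degrees 0…5.
(1 + q + q⁴) has coefficients 1,1,0,0,1,0 for degrees 0…5.
[q⁵] = 1·0 − 1·0 = 0.

0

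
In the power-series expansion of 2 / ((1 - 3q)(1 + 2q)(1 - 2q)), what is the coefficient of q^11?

632814

Partial fractions give a closed form: a_n = (18/5)·3^n + (2/5)·(-2)^n + (-2)·2^n.
At n = 11: a_11 = 632814.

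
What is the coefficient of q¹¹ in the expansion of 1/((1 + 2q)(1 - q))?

-1365

The denominator gives the recurrence a_n = −a_(n−1) + 2a_(n−2) for n ≥ 2; the numerator fixes a_0 = 1, a_1 = -1.
Iterating: 1, -1, 3, -5, 11, -21, 43, -85, 171, -341, 683, -1365, so a_11 = -1365.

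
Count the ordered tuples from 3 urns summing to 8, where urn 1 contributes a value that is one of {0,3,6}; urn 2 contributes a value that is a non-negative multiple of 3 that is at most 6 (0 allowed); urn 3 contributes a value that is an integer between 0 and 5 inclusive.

The generating function for the choices is (1 + q^3 + q^6)·(1 + q^3 + q^6)·(1 + q + q^2 + q^3 + q^4 + q^5); the count is [q^8].
(1 + q^3 + q^6) has coefficients 1,0,0,1,0,0,1 for degrees 0…6.
(1 + q^3 + q^6) has coefficients 1,0,0,1,0,0,1,0,0 for degrees 0…8.
Finally multiplying by (1 + q + q^2 + q^3 + q^4 + q^5), the product of all factors after the first has coefficients 1,1,1,2,2,2,2,2,2 for degrees 0…8.
[q^8] = 1·2 + 1·2 + 1·1 = 5.

5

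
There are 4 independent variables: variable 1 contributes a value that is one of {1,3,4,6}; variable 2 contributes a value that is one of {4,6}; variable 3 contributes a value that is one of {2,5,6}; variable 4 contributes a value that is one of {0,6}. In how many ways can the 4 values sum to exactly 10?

2

The generating function for the choices is (z + z^3 + z^4 + z^6)·(z^4 + z^6)·(z^2 + z^5 + z^6)·(1 + z^6); the count is [z^10].
(z + z^3 + z^4 + z^6) has coefficients 0,1,0,1,1,0,1 for degrees 0…6.
(z^4 + z^6) has coefficients 0,0,0,0,1,0,1,0,0,0,0 for degrees 0…10.
Multiplying by (z^2 + z^5 + z^6) gives running coefficients 0,0,0,0,0,0,1,0,1,1,1 for degrees 0…10.
Finally multiplying by (1 + z^6), the product of all factors after the first has coefficients 0,0,0,0,0,0,1,0,1,1,1 for degrees 0…10.
[z^10] = 1·1 + 1·0 + 1·1 + 1·0 = 2.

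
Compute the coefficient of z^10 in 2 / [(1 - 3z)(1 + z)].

Partial fractions give a closed form: a_n = (3/2)·3^n + (1/2)·(-1)^n.
At n = 10: a_10 = 88574.

88574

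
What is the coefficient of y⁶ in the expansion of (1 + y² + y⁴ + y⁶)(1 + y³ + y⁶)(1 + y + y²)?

(1 + y² + y⁴ + y⁶) has coefficients 1,0,1,0,1,0,1 for degrees 0…6.
(1 + y³ + y⁶) has coefficients 1,0,0,1,0,0,1 for degrees 0…6.
Finally multiplying by (1 + y + y²), the product of all factors after the first has coefficients 1,1,1,1,1,1,1 for degrees 0…6.
[y⁶] = 1·1 + 1·1 + 1·1 + 1·1 = 4.

4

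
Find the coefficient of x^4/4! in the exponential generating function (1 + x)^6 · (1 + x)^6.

11880

The EGF product rule gives c_4 = Σ_{k_1+k_2=4} C(4; k_1,k_2) · ∏ g_i(k_i), where (1+x)^6 gives the falling factorial (6)_k; (1+x)^6 gives the falling factorial (6)_k.
g_1(k) for k = 0…4: 1, 6, 30, 120, 360.
g_2(k) for k = 0…4: 1, 6, 30, 120, 360.
c_4 = Σ_k C(4,k)·g_1(k)·g_2(4−k) = 1·1·360 + 4·6·120 + 6·30·30 + 4·120·6 + 1·360·1 = 360 + 2880 + 5400 + 2880 + 360 = 11880.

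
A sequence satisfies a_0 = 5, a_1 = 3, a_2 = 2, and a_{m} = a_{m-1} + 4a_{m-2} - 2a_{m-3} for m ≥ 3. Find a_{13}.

14726

The ordinary generating function has denominator 1 - x - 4x^2 + 2x^3.
Iterating the recurrence: a_0,…,a_{13} = 5, 3, 2, 4, 6, 18, 34, 94, 194, 502, 1090, 2710, 6066, 14726.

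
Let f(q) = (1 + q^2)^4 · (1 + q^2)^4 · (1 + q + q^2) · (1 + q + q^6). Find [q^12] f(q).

(1 + q^2)^4 has coefficients 1,0,4,0,6,0,4,0,1 for degrees 0…8.
(1 + q^2)^4 has coefficients 1,0,4,0,6,0,4,0,1,0,0,0,0 for degrees 0…12.
Multiplying by (1 + q + q^2) gives running coefficients 1,1,5,4,10,6,10,4,5,1,1,0,0 for degrees 0…12.
Finally multiplying by (1 + q + q^6), the product of all factors after the first has coefficients 1,2,6,9,14,16,17,15,14,10,12,7,10 for degrees 0…12.
[q^12] = 1·10 + 4·12 + 6·14 + 4·17 + 1·14 = 224.

224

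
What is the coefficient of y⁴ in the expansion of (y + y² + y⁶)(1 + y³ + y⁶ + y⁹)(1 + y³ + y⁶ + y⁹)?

2

(y + y² + y⁶) has coefficients 0,1,1,0,0 for degrees 0…4.
(1 + y³ + y⁶ + y⁹) has coefficients 1,0,0,1,0 for degrees 0…4.
Finally multiplying by (1 + y³ + y⁶ + y⁹), the product of all factors after the first has coefficients 1,0,0,2,0 for degrees 0…4.
[y⁴] = 1·2 + 1·0 = 2.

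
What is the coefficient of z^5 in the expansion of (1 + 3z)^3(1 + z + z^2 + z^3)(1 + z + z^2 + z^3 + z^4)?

228

(1 + 3z)^3 has coefficients 1,9,27,27 for degrees 0…3.
(1 + z + z^2 + z^3) has coefficients 1,1,1,1,0,0 for degrees 0…5.
Finally multiplying by (1 + z + z^2 + z^3 + z^4), the product of all factors after the first has coefficients 1,2,3,4,4,3 for degrees 0…5.
[z^5] = 1·3 + 9·4 + 27·4 + 27·3 = 228.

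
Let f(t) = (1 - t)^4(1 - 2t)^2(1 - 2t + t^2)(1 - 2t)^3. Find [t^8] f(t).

(1 - t)^4 has coefficients 1,-4,6,-4,1 for degrees 0…4.
(1 - 2t)^2 has coefficients 1,-4,4,0,0,0,0,0,0 for degrees 0…8.
Multiplying by (1 - 2t + t^2) gives running coefficients 1,-6,13,-12,4,0,0,0,0 for degrees 0…8.
Finally multiplying by (1 - 2t)^3, the product of all factors after the first has coefficients 1,-12,61,-170,280,-272,144,-32,0 for degrees 0…8.
[t^8] = 1·0 − 4·(-32) + 6·144 − 4·(-272) + 1·280 = 2360.

2360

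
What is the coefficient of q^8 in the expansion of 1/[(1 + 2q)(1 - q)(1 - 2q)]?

341

Partial fractions give a closed form: a_n = (1/3)·(-2)^n + (-1/3)·1^n + (1)·2^n.
At n = 8: a_8 = 341.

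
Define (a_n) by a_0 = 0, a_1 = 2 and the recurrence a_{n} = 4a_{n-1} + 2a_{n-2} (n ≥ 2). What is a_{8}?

The ordinary generating function has denominator 1 - 4z - 2z^2.
Iterating the recurrence: a_0,…,a_{8} = 0, 2, 8, 36, 160, 712, 3168, 14096, 62720.

62720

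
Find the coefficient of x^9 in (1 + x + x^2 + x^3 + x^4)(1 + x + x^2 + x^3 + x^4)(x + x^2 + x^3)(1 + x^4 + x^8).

19

(1 + x + x^2 + x^3 + x^4) has coefficients 1,1,1,1,1 for degrees 0…4.
(1 + x + x^2 + x^3 + x^4) has coefficients 1,1,1,1,1,0,0,0,0,0 for degrees 0…9.
Multiplying by (x + x^2 + x^3) gives running coefficients 0,1,2,3,3,3,2,1,0,0 for degrees 0…9.
Finally multiplying by (1 + x^4 + x^8), the product of all factors after the first has coefficients 0,1,2,3,3,4,4,4,3,4 for degrees 0…9.
[x^9] = 1·4 + 1·3 + 1·4 + 1·4 + 1·4 = 19.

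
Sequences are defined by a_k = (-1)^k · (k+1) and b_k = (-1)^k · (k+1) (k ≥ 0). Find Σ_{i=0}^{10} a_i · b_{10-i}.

This is [x^10] in the product of the two ordinary generating functions.
Σ = 1·11 − 2·(-10) + 3·9 − 4·(-8) + 5·7 − 6·(-6) + 7·5 − 8·(-4) + 9·3 − 10·(-2) + 11·1 = 286.

286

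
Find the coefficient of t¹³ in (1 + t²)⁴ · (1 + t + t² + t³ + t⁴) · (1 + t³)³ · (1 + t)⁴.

(1 + t²)⁴ has coefficients 1,0,4,0,6,0,4,0,1 for degrees 0…8.
(1 + t + t² + t³ + t⁴) has coefficients 1,1,1,1,1,0,0,0,0,0,0,0,0,0 for degrees 0…13.
Multiplying by (1 + t³)³ gives running coefficients 1,1,1,4,4,3,6,6,3,4,4,1,1,1 for degrees 0…13.
Finally multiplying by (1 + t)⁴, the product of all factors after the first has coefficients 1,5,11,18,31,48,59,68,79,79,68,59,48,31 for degrees 0…13.
[t¹³] = 1·31 + 4·59 + 6·79 + 4·68 + 1·48 = 1061.

1061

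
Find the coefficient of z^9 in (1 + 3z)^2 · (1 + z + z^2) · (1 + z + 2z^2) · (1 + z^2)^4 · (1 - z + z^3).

309

(1 + 3z)^2 has coefficients 1,6,9 for degrees 0…2.
(1 + z + z^2) has coefficients 1,1,1,0,0,0,0,0,0,0 for degrees 0…9.
Multiplying by (1 + z + 2z^2) gives running coefficients 1,2,4,3,2,0,0,0,0,0 for degrees 0…9.
Multiplying by (1 + z^2)^4 gives running coefficients 1,2,8,11,24,24,36,26,29,14 for degrees 0…9.
Finally multiplying by (1 - z + z^3), the product of all factors after the first has coefficients 1,1,6,4,15,8,23,14,27,21 for degrees 0…9.
[z^9] = 1·21 + 6·27 + 9·14 = 309.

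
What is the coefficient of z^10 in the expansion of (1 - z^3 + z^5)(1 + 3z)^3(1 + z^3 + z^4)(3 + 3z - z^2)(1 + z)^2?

(1 - z^3 + z^5) has coefficients 1,0,0,-1,0,1 for degrees 0…5.
(1 + 3z)^3 has coefficients 1,9,27,27,0,0,0,0,0,0,0 for degrees 0…10.
Multiplying by (1 + z^3 + z^4) gives running coefficients 1,9,27,28,10,36,54,27,0,0,0 for degrees 0…10.
Multiplying by (3 + 3z - z^2) gives running coefficients 3,30,107,156,87,110,260,207,27,-27,0 for degrees 0…10.
Finally multiplying by (1 + z)^2, the product of all factors after the first has coefficients 3,36,170,400,506,440,567,837,701,234,-27 for degrees 0…10.
[z^10] = 1·(-27) − 1·837 + 1·440 = -424.

-424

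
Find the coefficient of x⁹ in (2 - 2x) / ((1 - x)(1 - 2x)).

1024

Partial fractions give a closed form: a_n = (2)·2^n.
At n = 9: a_9 = 1024.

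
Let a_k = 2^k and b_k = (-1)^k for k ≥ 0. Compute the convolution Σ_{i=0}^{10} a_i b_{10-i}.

683

Write out a_i and b_{10-i} for i = 0,…,10 and sum the products.
Σ = 1·1 + 2·(-1) + 4·1 + 8·(-1) + 16·1 + 32·(-1) + 64·1 + 128·(-1) + 256·1 + 512·(-1) + 1024·1 = 683.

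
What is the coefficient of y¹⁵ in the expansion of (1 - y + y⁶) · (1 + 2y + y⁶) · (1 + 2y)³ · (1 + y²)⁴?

(1 - y + y⁶) has coefficients 1,-1,0,0,0,0,1 for degrees 0…6.
(1 + 2y + y⁶) has coefficients 1,2,0,0,0,0,1,0,0,0,0,0,0,0,0,0 for degrees 0…15.
Multiplying by (1 + 2y)³ gives running coefficients 1,8,24,32,16,0,1,6,12,8,0,0,0,0,0,0 for degrees 0…15.
Finally multiplying by (1 + y²)⁴, the product of all factors after the first has coefficients 1,8,28,64,118,176,213,230,209,168,142,100,92,72,49,38 for degrees 0…15.
[y¹⁵] = 1·38 − 1·49 + 1·168 = 157.

157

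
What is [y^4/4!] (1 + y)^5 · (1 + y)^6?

The EGF product rule gives c_4 = Σ_{k_1+k_2=4} C(4; k_1,k_2) · ∏ g_i(k_i), where (1+y)^5 gives the falling factorial (5)_k; (1+y)^6 gives the falling factorial (6)_k.
g_1(k) for k = 0…4: 1, 5, 20, 60, 120.
g_2(k) for k = 0…4: 1, 6, 30, 120, 360.
c_4 = Σ_k C(4,k)·g_1(k)·g_2(4−k) = 1·1·360 + 4·5·120 + 6·20·30 + 4·60·6 + 1·120·1 = 360 + 2400 + 3600 + 1440 + 120 = 7920.

7920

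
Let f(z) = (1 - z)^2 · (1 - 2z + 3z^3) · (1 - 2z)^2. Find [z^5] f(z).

31

(1 - z)^2 has coefficients 1,-2,1 for degrees 0…2.
(1 - 2z + 3z^3) has coefficients 1,-2,0,3,0,0 for degrees 0…5.
Finally multiplying by (1 - 2z)^2, the product of all factors after the first has coefficients 1,-6,12,-5,-12,12 for degrees 0…5.
[z^5] = 1·12 − 2·(-12) + 1·(-5) = 31.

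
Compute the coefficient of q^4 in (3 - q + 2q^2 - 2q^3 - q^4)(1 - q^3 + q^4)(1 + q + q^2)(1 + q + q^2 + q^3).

(3 - q + 2q^2 - 2q^3 - q^4) has coefficients 3,-1,2,-2,-1 for degrees 0…4.
(1 - q^3 + q^4) has coefficients 1,0,0,-1,1 for degrees 0…4.
Multiplying by (1 + q + q^2) gives running coefficients 1,1,1,-1,0 for degrees 0…4.
Finally multiplying by (1 + q + q^2 + q^3), the product of all factors after the first has coefficients 1,2,3,2,1 for degrees 0…4.
[q^4] = 3·1 − 1·2 + 2·3 − 2·2 − 1·1 = 2.

2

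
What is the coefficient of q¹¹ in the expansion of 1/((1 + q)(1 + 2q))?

-4095

Partial fractions give a closed form: a_n = (-1)·(-1)^n + (2)·(-2)^n.
At n = 11: a_11 = -4095.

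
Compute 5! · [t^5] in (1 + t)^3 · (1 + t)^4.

The EGF product rule gives c_5 = Σ_{k_1+k_2=5} C(5; k_1,k_2) · ∏ g_i(k_i), where (1+t)^3 gives the falling factorial (3)_k; (1+t)^4 gives the falling factorial (4)_k.
g_1(k) for k = 0…5: 1, 3, 6, 6, 0, 0.
g_2(k) for k = 0…5: 1, 4, 12, 24, 24, 0.
c_5 = Σ_k C(5,k)·g_1(k)·g_2(5−k) = 5·3·24 + 10·6·24 + 10·6·12 = 360 + 1440 + 720 = 2520.

2520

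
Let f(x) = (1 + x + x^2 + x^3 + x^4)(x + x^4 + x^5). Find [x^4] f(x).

(1 + x + x^2 + x^3 + x^4) has coefficients 1,1,1,1,1 for degrees 0…4.
(x + x^4 + x^5) has coefficients 0,1,0,0,1 for degrees 0…4.
[x^4] = 1·1 + 1·0 + 1·0 + 1·1 + 1·0 = 2.

2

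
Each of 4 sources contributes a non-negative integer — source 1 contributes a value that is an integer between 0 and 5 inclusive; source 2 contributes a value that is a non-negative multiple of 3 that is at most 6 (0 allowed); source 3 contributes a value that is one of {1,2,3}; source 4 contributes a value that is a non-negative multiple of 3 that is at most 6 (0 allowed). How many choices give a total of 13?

The generating function for the choices is (1 + z + z^2 + z^3 + z^4 + z^5)·(1 + z^3 + z^6)·(z + z^2 + z^3)·(1 + z^3 + z^6); the count is [z^13].
(1 + z + z^2 + z^3 + z^4 + z^5) has coefficients 1,1,1,1,1,1 for degrees 0…5.
(1 + z^3 + z^6) has coefficients 1,0,0,1,0,0,1,0,0,0,0,0,0,0 for degrees 0…13.
Multiplying by (z + z^2 + z^3) gives running coefficients 0,1,1,1,1,1,1,1,1,1,0,0,0,0 for degrees 0…13.
Finally multiplying by (1 + z^3 + z^6), the product of all factors after the first has coefficients 0,1,1,1,2,2,2,3,3,3,2,2,2,1 for degrees 0…13.
[z^13] = 1·1 + 1·2 + 1·2 + 1·2 + 1·3 + 1·3 = 13.

13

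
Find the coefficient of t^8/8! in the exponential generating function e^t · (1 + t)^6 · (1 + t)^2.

The EGF product rule gives c_8 = Σ_{k_1+k_2+k_3=8} C(8; k_1,k_2,k_3) · ∏ g_i(k_i), where e^t gives (1)^k; (1+t)^6 gives the falling factorial (6)_k; (1+t)^2 gives the falling factorial (2)_k.
g_1(k) for k = 0…8: 1, 1, 1, 1, 1, 1, 1, 1, 1.
g_2(k) for k = 0…8: 1, 6, 30, 120, 360, 720, 720, 0, 0.
g_3(k) for k = 0…8: 1, 2, 2, 0, 0, 0, 0, 0, 0.
First combine the last two factors: h(k) = Σ_j C(k,j)·g_2(j)·g_3(k−j) for k = 0…8: 1, 8, 56, 336, 1680, 6720, 20160, 40320, 40320.
c_8 = Σ_k C(8,k)·g_1(k)·h(8−k) = 1·1·40320 + 8·1·40320 + 28·1·20160 + 56·1·6720 + 70·1·1680 + 56·1·336 + 28·1·56 + 8·1·8 + 1·1·1 = 40320 + 322560 + 564480 + 376320 + 117600 + 18816 + 1568 + 64 + 1 = 1441729.

1441729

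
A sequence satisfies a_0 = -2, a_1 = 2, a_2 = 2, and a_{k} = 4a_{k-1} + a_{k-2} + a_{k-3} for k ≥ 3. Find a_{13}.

17582788

The ordinary generating function has denominator 1 - 4x - x^2 - x^3.
Iterating the recurrence: a_0,…,a_{13} = -2, 2, 2, 8, 36, 154, 660, 2830, 12134, 52026, 223068, 956432, 4100822, 17582788.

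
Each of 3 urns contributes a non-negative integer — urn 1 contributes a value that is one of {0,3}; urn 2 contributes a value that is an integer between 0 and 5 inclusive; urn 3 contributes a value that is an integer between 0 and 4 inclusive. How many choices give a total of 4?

The generating function for the choices is (1 + z^3)·(1 + z + z^2 + z^3 + z^4 + z^5)·(1 + z + z^2 + z^3 + z^4); the count is [z^4].
(1 + z^3) has coefficients 1,0,0,1 for degrees 0…3.
(1 + z + z^2 + z^3 + z^4 + z^5) has coefficients 1,1,1,1,1 for degrees 0…4.
Finally multiplying by (1 + z + z^2 + z^3 + z^4), the product of all factors after the first has coefficients 1,2,3,4,5 for degrees 0…4.
[z^4] = 1·5 + 1·2 = 7.

7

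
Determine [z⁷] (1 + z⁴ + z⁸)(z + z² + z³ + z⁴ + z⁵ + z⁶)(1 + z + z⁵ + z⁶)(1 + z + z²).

13

(1 + z⁴ + z⁸) has coefficients 1,0,0,0,1,0,0,0 for degrees 0…7.
(z + z² + z³ + z⁴ + z⁵ + z⁶) has coefficients 0,1,1,1,1,1,1,0 for degrees 0…7.
Multiplying by (1 + z + z⁵ + z⁶) gives running coefficients 0,1,2,2,2,2,3,3 for degrees 0…7.
Finally multiplying by (1 + z + z²), the product of all factors after the first has coefficients 0,1,3,5,6,6,7,8 for degrees 0…7.
[z⁷] = 1·8 + 1·5 = 13.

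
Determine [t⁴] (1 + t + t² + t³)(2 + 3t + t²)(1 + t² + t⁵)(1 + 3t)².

148

(1 + t + t² + t³) has coefficients 1,1,1,1 for degrees 0…3.
(2 + 3t + t²) has coefficients 2,3,1,0,0 for degrees 0…4.
Multiplying by (1 + t² + t⁵) gives running coefficients 2,3,3,3,1 for degrees 0…4.
Finally multiplying by (1 + 3t)², the product of all factors after the first has coefficients 2,15,39,48,46 for degrees 0…4.
[t⁴] = 1·46 + 1·48 + 1·39 + 1·15 = 148.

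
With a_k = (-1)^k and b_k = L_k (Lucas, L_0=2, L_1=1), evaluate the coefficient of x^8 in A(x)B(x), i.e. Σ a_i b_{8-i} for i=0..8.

32

The convolution is the x^8 coefficient of A(x)B(x).
Σ = 1·47 − 1·29 + 1·18 − 1·11 + 1·7 − 1·4 + 1·3 − 1·1 + 1·2 = 32.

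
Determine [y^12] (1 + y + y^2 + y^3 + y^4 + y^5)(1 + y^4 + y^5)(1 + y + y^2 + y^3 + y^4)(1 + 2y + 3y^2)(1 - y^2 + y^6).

25

(1 + y + y^2 + y^3 + y^4 + y^5) has coefficients 1,1,1,1,1,1 for degrees 0…5.
(1 + y^4 + y^5) has coefficients 1,0,0,0,1,1,0,0,0,0,0,0,0 for degrees 0…12.
Multiplying by (1 + y + y^2 + y^3 + y^4) gives running coefficients 1,1,1,1,2,2,2,2,2,1,0,0,0 for degrees 0…12.
Multiplying by (1 + 2y + 3y^2) gives running coefficients 1,3,6,6,7,9,12,12,12,11,8,3,0 for degrees 0…12.
Finally multiplying by (1 - y^2 + y^6), the product of all factors after the first has coefficients 1,3,5,3,1,3,6,6,6,5,3,1,4 for degrees 0…12.
[y^12] = 1·4 + 1·1 + 1·3 + 1·5 + 1·6 + 1·6 = 25.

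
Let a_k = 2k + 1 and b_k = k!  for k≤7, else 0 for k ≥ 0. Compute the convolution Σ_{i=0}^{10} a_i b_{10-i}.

43556

Write out a_i and b_{10-i} for i = 0,…,10 and sum the products.
Σ = 1·0 + 3·0 + 5·0 + 7·5040 + 9·720 + 11·120 + 13·24 + 15·6 + 17·2 + 19·1 + 21·1 = 43556.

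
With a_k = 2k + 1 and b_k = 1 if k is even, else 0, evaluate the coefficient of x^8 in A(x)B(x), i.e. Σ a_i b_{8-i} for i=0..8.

The convolution is the x^8 coefficient of A(x)B(x).
Σ = 1·1 + 3·0 + 5·1 + 7·0 + 9·1 + 11·0 + 13·1 + 15·0 + 17·1 = 45.

45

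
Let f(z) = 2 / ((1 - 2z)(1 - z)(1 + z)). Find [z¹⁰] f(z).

Partial fractions give a closed form: a_n = (8/3)·2^n + (-1)·1^n + (1/3)·(-1)^n.
At n = 10: a_10 = 2730.

2730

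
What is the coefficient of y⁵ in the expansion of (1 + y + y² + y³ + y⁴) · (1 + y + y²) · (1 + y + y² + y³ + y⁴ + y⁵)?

(1 + y + y² + y³ + y⁴) has coefficients 1,1,1,1,1 for degrees 0…4.
(1 + y + y²) has coefficients 1,1,1,0,0,0 for degrees 0…5.
Finally multiplying by (1 + y + y² + y³ + y⁴ + y⁵), the product of all factors after the first has coefficients 1,2,3,3,3,3 for degrees 0…5.
[y⁵] = 1·3 + 1·3 + 1·3 + 1·3 + 1·2 = 14.

14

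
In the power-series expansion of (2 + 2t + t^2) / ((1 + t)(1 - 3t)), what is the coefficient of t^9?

The denominator gives the recurrence a_n = 2a_(n−1) + 3a_(n−2) for n ≥ 3; the numerator fixes a_0 = 2, a_1 = 6, a_2 = 19.
Iterating: 2, 6, 19, 56, 169, 506, 1519, 4556, 13669, 41006, so a_9 = 41006.

41006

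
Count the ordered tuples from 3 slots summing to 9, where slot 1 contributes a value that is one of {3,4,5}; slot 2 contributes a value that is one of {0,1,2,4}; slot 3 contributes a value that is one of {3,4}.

The generating function for the choices is (x³ + x⁴ + x⁵)·(1 + x + x² + x⁴)·(x³ + x⁴); the count is [x⁹].
(x³ + x⁴ + x⁵) has coefficients 0,0,0,1,1,1 for degrees 0…5.
(1 + x + x² + x⁴) has coefficients 1,1,1,0,1,0,0,0,0,0 for degrees 0…9.
Finally multiplying by (x³ + x⁴), the product of all factors after the first has coefficients 0,0,0,1,2,2,1,1,1,0 for degrees 0…9.
[x⁹] = 1·1 + 1·2 + 1·2 = 5.

5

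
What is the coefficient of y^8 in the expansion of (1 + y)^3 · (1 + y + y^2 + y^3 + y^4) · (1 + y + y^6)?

8

(1 + y)^3 has coefficients 1,3,3,1 for degrees 0…3.
(1 + y + y^2 + y^3 + y^4) has coefficients 1,1,1,1,1,0,0,0,0 for degrees 0…8.
Finally multiplying by (1 + y + y^6), the product of all factors after the first has coefficients 1,2,2,2,2,1,1,1,1 for degrees 0…8.
[y^8] = 1·1 + 3·1 + 3·1 + 1·1 = 8.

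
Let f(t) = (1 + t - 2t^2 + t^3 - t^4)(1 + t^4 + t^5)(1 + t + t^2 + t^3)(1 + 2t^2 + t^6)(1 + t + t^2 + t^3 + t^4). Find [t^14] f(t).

(1 + t - 2t^2 + t^3 - t^4) has coefficients 1,1,-2,1,-1 for degrees 0…4.
(1 + t^4 + t^5) has coefficients 1,0,0,0,1,1,0,0,0,0,0,0,0,0,0 for degrees 0…14.
Multiplying by (1 + t + t^2 + t^3) gives running coefficients 1,1,1,1,1,2,2,2,1,0,0,0,0,0,0 for degrees 0…14.
Multiplying by (1 + 2t^2 + t^6) gives running coefficients 1,1,3,3,3,4,5,7,6,5,3,2,2,2,1 for degrees 0…14.
Finally multiplying by (1 + t + t^2 + t^3 + t^4), the product of all factors after the first has coefficients 1,2,5,8,11,14,18,22,25,27,26,23,18,14,10 for degrees 0…14.
[t^14] = 1·10 + 1·14 − 2·18 + 1·23 − 1·26 = -15.

-15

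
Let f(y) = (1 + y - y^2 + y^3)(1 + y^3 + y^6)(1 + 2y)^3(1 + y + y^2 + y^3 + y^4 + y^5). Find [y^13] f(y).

58

(1 + y - y^2 + y^3) has coefficients 1,1,-1,1 for degrees 0…3.
(1 + y^3 + y^6) has coefficients 1,0,0,1,0,0,1,0,0,0,0,0,0,0 for degrees 0…13.
Multiplying by (1 + 2y)^3 gives running coefficients 1,6,12,9,6,12,9,6,12,8,0,0,0,0 for degrees 0…13.
Finally multiplying by (1 + y + y^2 + y^3 + y^4 + y^5), the product of all factors after the first has coefficients 1,7,19,28,34,46,54,54,54,53,47,35,26,20 for degrees 0…13.
[y^13] = 1·20 + 1·26 − 1·35 + 1·47 = 58.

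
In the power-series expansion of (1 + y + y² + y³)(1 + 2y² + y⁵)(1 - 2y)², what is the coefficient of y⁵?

(1 + y + y² + y³) has coefficients 1,1,1,1 for degrees 0…3.
(1 + 2y² + y⁵) has coefficients 1,0,2,0,0,1 for degrees 0…5.
Finally multiplying by (1 - 2y)², the product of all factors after the first has coefficients 1,-4,6,-8,8,1 for degrees 0…5.
[y⁵] = 1·1 + 1·8 + 1·(-8) + 1·6 = 7.

7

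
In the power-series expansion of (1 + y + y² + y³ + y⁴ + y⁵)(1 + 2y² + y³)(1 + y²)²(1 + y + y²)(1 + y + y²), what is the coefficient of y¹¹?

(1 + y + y² + y³ + y⁴ + y⁵) has coefficients 1,1,1,1,1,1 for degrees 0…5.
(1 + 2y² + y³) has coefficients 1,0,2,1,0,0,0,0,0,0,0,0 for degrees 0…11.
Multiplying by (1 + y²)² gives running coefficients 1,0,4,1,5,2,2,1,0,0,0,0 for degrees 0…11.
Multiplying by (1 + y + y²) gives running coefficients 1,1,5,5,10,8,9,5,3,1,0,0 for degrees 0…11.
Finally multiplying by (1 + y + y²), the product of all factors after the first has coefficients 1,2,7,11,20,23,27,22,17,9,4,1 for degrees 0…11.
[y¹¹] = 1·1 + 1·4 + 1·9 + 1·17 + 1·22 + 1·27 = 80.

80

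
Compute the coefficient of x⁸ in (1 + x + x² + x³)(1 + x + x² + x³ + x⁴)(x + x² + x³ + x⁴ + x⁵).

14

(1 + x + x² + x³) has coefficients 1,1,1,1 for degrees 0…3.
(1 + x + x² + x³ + x⁴) has coefficients 1,1,1,1,1,0,0,0,0 for degrees 0…8.
Finally multiplying by (x + x² + x³ + x⁴ + x⁵), the product of all factors after the first has coefficients 0,1,2,3,4,5,4,3,2 for degrees 0…8.
[x⁸] = 1·2 + 1·3 + 1·4 + 1·5 = 14.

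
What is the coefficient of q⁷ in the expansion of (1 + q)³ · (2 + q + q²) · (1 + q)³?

(1 + q)³ has coefficients 1,3,3,1 for degrees 0…3.
(2 + q + q²) has coefficients 2,1,1,0,0,0,0,0 for degrees 0…7.
Finally multiplying by (1 + q)³, the product of all factors after the first has coefficients 2,7,10,8,4,1,0,0 for degrees 0…7.
[q⁷] = 1·0 + 3·0 + 3·1 + 1·4 = 7.

7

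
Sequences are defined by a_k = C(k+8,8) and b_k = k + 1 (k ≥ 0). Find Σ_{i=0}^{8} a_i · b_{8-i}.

43758

This is [x^8] in the product of the two ordinary generating functions.
Σ = 1·9 + 9·8 + 45·7 + 165·6 + 495·5 + 1287·4 + 3003·3 + 6435·2 + 12870·1 = 43758.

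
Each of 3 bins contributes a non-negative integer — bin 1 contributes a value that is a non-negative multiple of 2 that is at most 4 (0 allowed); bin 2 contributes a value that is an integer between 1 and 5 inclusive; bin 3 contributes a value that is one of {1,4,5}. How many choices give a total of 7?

The generating function for the choices is (1 + y^2 + y^4)·(y + y^2 + y^3 + y^4 + y^5)·(y + y^4 + y^5); the count is [y^7].
(1 + y^2 + y^4) has coefficients 1,0,1,0,1 for degrees 0…4.
(y + y^2 + y^3 + y^4 + y^5) has coefficients 0,1,1,1,1,1,0,0 for degrees 0…7.
Finally multiplying by (y + y^4 + y^5), the product of all factors after the first has coefficients 0,0,1,1,1,2,3,2 for degrees 0…7.
[y^7] = 1·2 + 1·2 + 1·1 = 5.

5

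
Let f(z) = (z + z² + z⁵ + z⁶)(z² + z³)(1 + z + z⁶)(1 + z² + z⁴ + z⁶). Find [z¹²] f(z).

7

(z + z² + z⁵ + z⁶) has coefficients 0,1,1,0,0,1,1 for degrees 0…6.
(z² + z³) has coefficients 0,0,1,1,0,0,0,0,0,0,0,0,0 for degrees 0…12.
Multiplying by (1 + z + z⁶) gives running coefficients 0,0,1,2,1,0,0,0,1,1,0,0,0 for degrees 0…12.
Finally multiplying by (1 + z² + z⁴ + z⁶), the product of all factors after the first has coefficients 0,0,1,2,2,2,2,2,3,3,2,1,1 for degrees 0…12.
[z¹²] = 1·1 + 1·2 + 1·2 + 1·2 = 7.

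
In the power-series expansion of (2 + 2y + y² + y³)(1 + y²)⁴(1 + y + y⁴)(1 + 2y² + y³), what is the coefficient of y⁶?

(2 + 2y + y² + y³) has coefficients 2,2,1,1 for degrees 0…3.
(1 + y²)⁴ has coefficients 1,0,4,0,6,0,4 for degrees 0…6.
Multiplying by (1 + y + y⁴) gives running coefficients 1,1,4,4,7,6,8 for degrees 0…6.
Finally multiplying by (1 + 2y² + y³), the product of all factors after the first has coefficients 1,1,6,7,16,18,26 for degrees 0…6.
[y⁶] = 2·26 + 2·18 + 1·16 + 1·7 = 111.

111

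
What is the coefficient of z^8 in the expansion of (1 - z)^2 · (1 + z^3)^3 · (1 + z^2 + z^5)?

(1 - z)^2 has coefficients 1,-2,1 for degrees 0…2.
(1 + z^3)^3 has coefficients 1,0,0,3,0,0,3,0,0 for degrees 0…8.
Finally multiplying by (1 + z^2 + z^5), the product of all factors after the first has coefficients 1,0,1,3,0,4,3,0,6 for degrees 0…8.
[z^8] = 1·6 − 2·0 + 1·3 = 9.

9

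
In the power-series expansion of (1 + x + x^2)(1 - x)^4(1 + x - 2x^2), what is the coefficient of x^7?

(1 + x + x^2) has coefficients 1,1,1 for degrees 0…2.
(1 - x)^4 has coefficients 1,-4,6,-4,1,0,0,0 for degrees 0…7.
Finally multiplying by (1 + x - 2x^2), the product of all factors after the first has coefficients 1,-3,0,10,-15,9,-2,0 for degrees 0…7.
[x^7] = 1·0 + 1·(-2) + 1·9 = 7.

7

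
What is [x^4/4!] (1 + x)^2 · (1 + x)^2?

The EGF product rule gives c_4 = Σ_{k_1+k_2=4} C(4; k_1,k_2) · ∏ g_i(k_i), where (1+x)^2 gives the falling factorial (2)_k; (1+x)^2 gives the falling factorial (2)_k.
g_1(k) for k = 0…4: 1, 2, 2, 0, 0.
g_2(k) for k = 0…4: 1, 2, 2, 0, 0.
c_4 = Σ_k C(4,k)·g_1(k)·g_2(4−k) = 6·2·2 = 24.

24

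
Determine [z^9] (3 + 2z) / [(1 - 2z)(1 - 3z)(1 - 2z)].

The denominator gives the recurrence a_n = 7a_(n−1) − 16a_(n−2) + 12a_(n−3) for n ≥ 3; the numerator fixes a_0 = 3, a_1 = 23, a_2 = 113.
Iterating: 3, 23, 113, 459, 1681, 5779, 19065, 61163, 192449, 597315, so a_9 = 597315.

597315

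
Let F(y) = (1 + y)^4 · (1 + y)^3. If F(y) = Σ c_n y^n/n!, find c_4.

The EGF product rule gives c_4 = Σ_{k_1+k_2=4} C(4; k_1,k_2) · ∏ g_i(k_i), where (1+y)^4 gives the falling factorial (4)_k; (1+y)^3 gives the falling factorial (3)_k.
g_1(k) for k = 0…4: 1, 4, 12, 24, 24.
g_2(k) for k = 0…4: 1, 3, 6, 6, 0.
c_4 = Σ_k C(4,k)·g_1(k)·g_2(4−k) = 4·4·6 + 6·12·6 + 4·24·3 + 1·24·1 = 96 + 432 + 288 + 24 = 840.

840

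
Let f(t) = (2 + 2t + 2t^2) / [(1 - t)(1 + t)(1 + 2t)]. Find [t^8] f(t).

512

Partial fractions give a closed form: a_n = (1)·1^n + (-1)·(-1)^n + (2)·(-2)^n.
At n = 8: a_8 = 512.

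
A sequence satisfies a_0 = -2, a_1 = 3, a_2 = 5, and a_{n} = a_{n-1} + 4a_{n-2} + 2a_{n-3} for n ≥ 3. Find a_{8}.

The ordinary generating function has denominator 1 - y - 4y^2 - 2y^3.
Iterating the recurrence: a_0,…,a_{8} = -2, 3, 5, 13, 39, 101, 283, 765, 2099.

2099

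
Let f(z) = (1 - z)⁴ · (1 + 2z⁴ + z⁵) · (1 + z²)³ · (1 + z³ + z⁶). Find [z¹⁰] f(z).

(1 - z)⁴ has coefficients 1,-4,6,-4,1 for degrees 0…4.
(1 + 2z⁴ + z⁵) has coefficients 1,0,0,0,2,1,0,0,0,0,0 for degrees 0…10.
Multiplying by (1 + z²)³ gives running coefficients 1,0,3,0,5,1,7,3,6,3,2 for degrees 0…10.
Finally multiplying by (1 + z³ + z⁶), the product of all factors after the first has coefficients 1,0,3,1,5,4,8,8,10,10,10 for degrees 0…10.
[z¹⁰] = 1·10 − 4·10 + 6·10 − 4·8 + 1·8 = 6.

6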